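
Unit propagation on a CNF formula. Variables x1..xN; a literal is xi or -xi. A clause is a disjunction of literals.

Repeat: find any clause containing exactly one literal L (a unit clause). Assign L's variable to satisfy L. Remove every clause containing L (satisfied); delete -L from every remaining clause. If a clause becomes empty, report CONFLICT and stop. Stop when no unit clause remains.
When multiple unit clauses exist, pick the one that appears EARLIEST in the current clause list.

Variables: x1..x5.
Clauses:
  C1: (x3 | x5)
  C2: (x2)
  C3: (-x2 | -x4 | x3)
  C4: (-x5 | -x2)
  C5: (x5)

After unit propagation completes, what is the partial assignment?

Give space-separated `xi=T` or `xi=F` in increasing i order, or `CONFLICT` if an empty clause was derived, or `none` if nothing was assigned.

Answer: CONFLICT

Derivation:
unit clause [2] forces x2=T; simplify:
  drop -2 from [-2, -4, 3] -> [-4, 3]
  drop -2 from [-5, -2] -> [-5]
  satisfied 1 clause(s); 4 remain; assigned so far: [2]
unit clause [-5] forces x5=F; simplify:
  drop 5 from [3, 5] -> [3]
  drop 5 from [5] -> [] (empty!)
  satisfied 1 clause(s); 3 remain; assigned so far: [2, 5]
CONFLICT (empty clause)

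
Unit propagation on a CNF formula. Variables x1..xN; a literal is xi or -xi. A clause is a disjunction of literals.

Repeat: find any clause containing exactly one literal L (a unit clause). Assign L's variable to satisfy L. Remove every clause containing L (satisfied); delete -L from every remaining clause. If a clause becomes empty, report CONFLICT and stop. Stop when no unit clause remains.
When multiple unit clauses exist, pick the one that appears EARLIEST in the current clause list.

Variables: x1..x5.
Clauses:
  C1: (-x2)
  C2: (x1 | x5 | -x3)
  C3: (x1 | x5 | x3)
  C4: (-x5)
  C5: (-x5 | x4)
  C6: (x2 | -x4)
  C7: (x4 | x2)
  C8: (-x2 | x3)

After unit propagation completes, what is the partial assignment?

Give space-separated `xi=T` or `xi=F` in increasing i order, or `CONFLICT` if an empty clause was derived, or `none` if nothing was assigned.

unit clause [-2] forces x2=F; simplify:
  drop 2 from [2, -4] -> [-4]
  drop 2 from [4, 2] -> [4]
  satisfied 2 clause(s); 6 remain; assigned so far: [2]
unit clause [-5] forces x5=F; simplify:
  drop 5 from [1, 5, -3] -> [1, -3]
  drop 5 from [1, 5, 3] -> [1, 3]
  satisfied 2 clause(s); 4 remain; assigned so far: [2, 5]
unit clause [-4] forces x4=F; simplify:
  drop 4 from [4] -> [] (empty!)
  satisfied 1 clause(s); 3 remain; assigned so far: [2, 4, 5]
CONFLICT (empty clause)

Answer: CONFLICT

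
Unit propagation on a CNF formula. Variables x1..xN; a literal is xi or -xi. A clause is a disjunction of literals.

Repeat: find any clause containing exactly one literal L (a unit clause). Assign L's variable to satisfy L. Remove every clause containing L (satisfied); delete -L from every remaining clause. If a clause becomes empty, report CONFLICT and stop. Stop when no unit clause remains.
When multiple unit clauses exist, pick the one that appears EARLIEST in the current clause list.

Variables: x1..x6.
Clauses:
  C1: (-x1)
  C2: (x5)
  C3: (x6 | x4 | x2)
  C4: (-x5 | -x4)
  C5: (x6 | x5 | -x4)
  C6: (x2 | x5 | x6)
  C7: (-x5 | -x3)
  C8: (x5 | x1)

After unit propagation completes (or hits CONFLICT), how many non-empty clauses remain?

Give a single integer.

Answer: 1

Derivation:
unit clause [-1] forces x1=F; simplify:
  drop 1 from [5, 1] -> [5]
  satisfied 1 clause(s); 7 remain; assigned so far: [1]
unit clause [5] forces x5=T; simplify:
  drop -5 from [-5, -4] -> [-4]
  drop -5 from [-5, -3] -> [-3]
  satisfied 4 clause(s); 3 remain; assigned so far: [1, 5]
unit clause [-4] forces x4=F; simplify:
  drop 4 from [6, 4, 2] -> [6, 2]
  satisfied 1 clause(s); 2 remain; assigned so far: [1, 4, 5]
unit clause [-3] forces x3=F; simplify:
  satisfied 1 clause(s); 1 remain; assigned so far: [1, 3, 4, 5]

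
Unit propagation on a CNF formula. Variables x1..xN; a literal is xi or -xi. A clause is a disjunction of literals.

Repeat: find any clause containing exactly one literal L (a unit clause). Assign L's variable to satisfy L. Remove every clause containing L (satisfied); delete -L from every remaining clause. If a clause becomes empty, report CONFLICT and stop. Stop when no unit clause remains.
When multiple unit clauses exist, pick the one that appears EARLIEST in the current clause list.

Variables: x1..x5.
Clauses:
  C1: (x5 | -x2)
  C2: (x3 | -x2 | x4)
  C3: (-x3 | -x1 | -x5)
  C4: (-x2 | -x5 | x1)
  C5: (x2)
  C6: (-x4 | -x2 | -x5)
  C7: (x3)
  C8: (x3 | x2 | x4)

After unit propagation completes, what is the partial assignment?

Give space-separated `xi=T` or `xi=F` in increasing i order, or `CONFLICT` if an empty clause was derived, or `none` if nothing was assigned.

unit clause [2] forces x2=T; simplify:
  drop -2 from [5, -2] -> [5]
  drop -2 from [3, -2, 4] -> [3, 4]
  drop -2 from [-2, -5, 1] -> [-5, 1]
  drop -2 from [-4, -2, -5] -> [-4, -5]
  satisfied 2 clause(s); 6 remain; assigned so far: [2]
unit clause [5] forces x5=T; simplify:
  drop -5 from [-3, -1, -5] -> [-3, -1]
  drop -5 from [-5, 1] -> [1]
  drop -5 from [-4, -5] -> [-4]
  satisfied 1 clause(s); 5 remain; assigned so far: [2, 5]
unit clause [1] forces x1=T; simplify:
  drop -1 from [-3, -1] -> [-3]
  satisfied 1 clause(s); 4 remain; assigned so far: [1, 2, 5]
unit clause [-3] forces x3=F; simplify:
  drop 3 from [3, 4] -> [4]
  drop 3 from [3] -> [] (empty!)
  satisfied 1 clause(s); 3 remain; assigned so far: [1, 2, 3, 5]
CONFLICT (empty clause)

Answer: CONFLICT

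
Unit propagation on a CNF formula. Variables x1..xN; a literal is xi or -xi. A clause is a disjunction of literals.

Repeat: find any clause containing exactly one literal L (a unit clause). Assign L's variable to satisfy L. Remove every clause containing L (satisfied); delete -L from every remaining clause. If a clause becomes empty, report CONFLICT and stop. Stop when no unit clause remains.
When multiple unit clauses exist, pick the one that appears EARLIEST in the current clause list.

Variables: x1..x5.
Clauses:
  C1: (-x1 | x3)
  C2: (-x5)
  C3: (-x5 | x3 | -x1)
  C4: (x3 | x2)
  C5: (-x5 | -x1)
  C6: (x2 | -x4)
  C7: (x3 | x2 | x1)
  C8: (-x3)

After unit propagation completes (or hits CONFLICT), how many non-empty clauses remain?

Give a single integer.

Answer: 0

Derivation:
unit clause [-5] forces x5=F; simplify:
  satisfied 3 clause(s); 5 remain; assigned so far: [5]
unit clause [-3] forces x3=F; simplify:
  drop 3 from [-1, 3] -> [-1]
  drop 3 from [3, 2] -> [2]
  drop 3 from [3, 2, 1] -> [2, 1]
  satisfied 1 clause(s); 4 remain; assigned so far: [3, 5]
unit clause [-1] forces x1=F; simplify:
  drop 1 from [2, 1] -> [2]
  satisfied 1 clause(s); 3 remain; assigned so far: [1, 3, 5]
unit clause [2] forces x2=T; simplify:
  satisfied 3 clause(s); 0 remain; assigned so far: [1, 2, 3, 5]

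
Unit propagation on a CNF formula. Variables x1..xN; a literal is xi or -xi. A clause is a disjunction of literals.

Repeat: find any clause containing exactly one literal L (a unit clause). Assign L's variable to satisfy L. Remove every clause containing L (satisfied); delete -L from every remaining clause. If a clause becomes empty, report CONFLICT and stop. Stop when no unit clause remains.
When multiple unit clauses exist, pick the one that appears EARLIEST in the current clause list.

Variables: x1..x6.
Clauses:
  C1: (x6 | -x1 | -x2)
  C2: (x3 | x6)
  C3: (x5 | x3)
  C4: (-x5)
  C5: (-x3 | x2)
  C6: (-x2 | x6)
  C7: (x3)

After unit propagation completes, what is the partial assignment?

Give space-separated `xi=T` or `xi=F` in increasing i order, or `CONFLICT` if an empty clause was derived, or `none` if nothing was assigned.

unit clause [-5] forces x5=F; simplify:
  drop 5 from [5, 3] -> [3]
  satisfied 1 clause(s); 6 remain; assigned so far: [5]
unit clause [3] forces x3=T; simplify:
  drop -3 from [-3, 2] -> [2]
  satisfied 3 clause(s); 3 remain; assigned so far: [3, 5]
unit clause [2] forces x2=T; simplify:
  drop -2 from [6, -1, -2] -> [6, -1]
  drop -2 from [-2, 6] -> [6]
  satisfied 1 clause(s); 2 remain; assigned so far: [2, 3, 5]
unit clause [6] forces x6=T; simplify:
  satisfied 2 clause(s); 0 remain; assigned so far: [2, 3, 5, 6]

Answer: x2=T x3=T x5=F x6=T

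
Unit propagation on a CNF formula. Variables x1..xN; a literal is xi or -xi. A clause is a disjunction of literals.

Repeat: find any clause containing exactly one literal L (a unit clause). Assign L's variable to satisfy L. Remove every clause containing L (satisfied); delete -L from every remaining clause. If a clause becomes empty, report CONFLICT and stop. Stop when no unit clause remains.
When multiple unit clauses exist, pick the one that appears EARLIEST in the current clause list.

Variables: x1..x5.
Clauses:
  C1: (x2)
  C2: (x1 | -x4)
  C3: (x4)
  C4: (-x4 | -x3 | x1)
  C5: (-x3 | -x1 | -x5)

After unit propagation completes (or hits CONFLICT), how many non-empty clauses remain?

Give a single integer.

Answer: 1

Derivation:
unit clause [2] forces x2=T; simplify:
  satisfied 1 clause(s); 4 remain; assigned so far: [2]
unit clause [4] forces x4=T; simplify:
  drop -4 from [1, -4] -> [1]
  drop -4 from [-4, -3, 1] -> [-3, 1]
  satisfied 1 clause(s); 3 remain; assigned so far: [2, 4]
unit clause [1] forces x1=T; simplify:
  drop -1 from [-3, -1, -5] -> [-3, -5]
  satisfied 2 clause(s); 1 remain; assigned so far: [1, 2, 4]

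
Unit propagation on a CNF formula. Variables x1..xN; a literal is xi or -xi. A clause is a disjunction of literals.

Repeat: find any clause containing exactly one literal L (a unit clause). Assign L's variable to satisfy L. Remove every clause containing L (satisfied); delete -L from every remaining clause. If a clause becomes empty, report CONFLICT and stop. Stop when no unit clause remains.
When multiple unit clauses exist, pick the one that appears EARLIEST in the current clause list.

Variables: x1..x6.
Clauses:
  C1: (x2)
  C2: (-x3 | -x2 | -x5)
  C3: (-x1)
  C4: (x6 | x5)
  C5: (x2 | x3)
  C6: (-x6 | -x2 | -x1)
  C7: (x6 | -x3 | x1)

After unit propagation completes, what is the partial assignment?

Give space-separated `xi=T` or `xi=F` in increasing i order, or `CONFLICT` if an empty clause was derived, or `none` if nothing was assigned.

unit clause [2] forces x2=T; simplify:
  drop -2 from [-3, -2, -5] -> [-3, -5]
  drop -2 from [-6, -2, -1] -> [-6, -1]
  satisfied 2 clause(s); 5 remain; assigned so far: [2]
unit clause [-1] forces x1=F; simplify:
  drop 1 from [6, -3, 1] -> [6, -3]
  satisfied 2 clause(s); 3 remain; assigned so far: [1, 2]

Answer: x1=F x2=T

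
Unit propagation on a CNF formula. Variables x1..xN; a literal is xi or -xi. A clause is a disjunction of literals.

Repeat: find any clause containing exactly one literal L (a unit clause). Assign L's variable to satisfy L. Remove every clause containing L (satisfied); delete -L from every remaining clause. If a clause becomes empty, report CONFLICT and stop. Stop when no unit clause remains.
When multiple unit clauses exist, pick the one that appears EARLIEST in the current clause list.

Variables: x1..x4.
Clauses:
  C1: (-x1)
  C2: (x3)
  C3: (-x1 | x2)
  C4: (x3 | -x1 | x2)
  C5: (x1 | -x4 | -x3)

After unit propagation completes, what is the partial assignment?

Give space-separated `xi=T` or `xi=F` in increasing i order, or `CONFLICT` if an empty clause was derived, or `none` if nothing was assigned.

Answer: x1=F x3=T x4=F

Derivation:
unit clause [-1] forces x1=F; simplify:
  drop 1 from [1, -4, -3] -> [-4, -3]
  satisfied 3 clause(s); 2 remain; assigned so far: [1]
unit clause [3] forces x3=T; simplify:
  drop -3 from [-4, -3] -> [-4]
  satisfied 1 clause(s); 1 remain; assigned so far: [1, 3]
unit clause [-4] forces x4=F; simplify:
  satisfied 1 clause(s); 0 remain; assigned so far: [1, 3, 4]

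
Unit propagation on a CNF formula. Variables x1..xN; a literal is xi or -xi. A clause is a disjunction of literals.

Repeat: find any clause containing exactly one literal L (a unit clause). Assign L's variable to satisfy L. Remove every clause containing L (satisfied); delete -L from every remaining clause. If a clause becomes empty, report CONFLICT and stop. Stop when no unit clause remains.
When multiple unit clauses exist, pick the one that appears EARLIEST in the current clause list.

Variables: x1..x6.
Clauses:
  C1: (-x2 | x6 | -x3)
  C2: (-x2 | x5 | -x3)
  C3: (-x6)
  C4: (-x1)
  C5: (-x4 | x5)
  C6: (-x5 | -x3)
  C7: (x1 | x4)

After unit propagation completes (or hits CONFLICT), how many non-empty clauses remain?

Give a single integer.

unit clause [-6] forces x6=F; simplify:
  drop 6 from [-2, 6, -3] -> [-2, -3]
  satisfied 1 clause(s); 6 remain; assigned so far: [6]
unit clause [-1] forces x1=F; simplify:
  drop 1 from [1, 4] -> [4]
  satisfied 1 clause(s); 5 remain; assigned so far: [1, 6]
unit clause [4] forces x4=T; simplify:
  drop -4 from [-4, 5] -> [5]
  satisfied 1 clause(s); 4 remain; assigned so far: [1, 4, 6]
unit clause [5] forces x5=T; simplify:
  drop -5 from [-5, -3] -> [-3]
  satisfied 2 clause(s); 2 remain; assigned so far: [1, 4, 5, 6]
unit clause [-3] forces x3=F; simplify:
  satisfied 2 clause(s); 0 remain; assigned so far: [1, 3, 4, 5, 6]

Answer: 0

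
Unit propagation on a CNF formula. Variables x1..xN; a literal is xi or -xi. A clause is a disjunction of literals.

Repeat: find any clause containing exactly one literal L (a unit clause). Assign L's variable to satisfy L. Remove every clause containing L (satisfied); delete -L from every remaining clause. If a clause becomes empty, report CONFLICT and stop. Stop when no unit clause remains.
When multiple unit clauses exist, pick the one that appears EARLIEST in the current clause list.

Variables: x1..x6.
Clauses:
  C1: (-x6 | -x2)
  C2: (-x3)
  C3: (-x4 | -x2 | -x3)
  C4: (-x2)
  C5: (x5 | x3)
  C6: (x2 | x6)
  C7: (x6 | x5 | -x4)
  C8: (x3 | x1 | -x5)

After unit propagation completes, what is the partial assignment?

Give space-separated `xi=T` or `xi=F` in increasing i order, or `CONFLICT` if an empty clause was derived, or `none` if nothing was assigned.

unit clause [-3] forces x3=F; simplify:
  drop 3 from [5, 3] -> [5]
  drop 3 from [3, 1, -5] -> [1, -5]
  satisfied 2 clause(s); 6 remain; assigned so far: [3]
unit clause [-2] forces x2=F; simplify:
  drop 2 from [2, 6] -> [6]
  satisfied 2 clause(s); 4 remain; assigned so far: [2, 3]
unit clause [5] forces x5=T; simplify:
  drop -5 from [1, -5] -> [1]
  satisfied 2 clause(s); 2 remain; assigned so far: [2, 3, 5]
unit clause [6] forces x6=T; simplify:
  satisfied 1 clause(s); 1 remain; assigned so far: [2, 3, 5, 6]
unit clause [1] forces x1=T; simplify:
  satisfied 1 clause(s); 0 remain; assigned so far: [1, 2, 3, 5, 6]

Answer: x1=T x2=F x3=F x5=T x6=T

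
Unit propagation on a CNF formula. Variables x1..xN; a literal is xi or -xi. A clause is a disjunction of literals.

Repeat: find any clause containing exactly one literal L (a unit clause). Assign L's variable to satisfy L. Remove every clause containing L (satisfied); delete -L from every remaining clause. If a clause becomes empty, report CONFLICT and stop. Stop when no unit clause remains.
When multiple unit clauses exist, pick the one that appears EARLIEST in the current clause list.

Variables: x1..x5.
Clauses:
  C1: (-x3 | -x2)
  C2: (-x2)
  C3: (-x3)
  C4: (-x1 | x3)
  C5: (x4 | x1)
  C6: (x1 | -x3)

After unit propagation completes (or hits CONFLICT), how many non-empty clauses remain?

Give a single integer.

unit clause [-2] forces x2=F; simplify:
  satisfied 2 clause(s); 4 remain; assigned so far: [2]
unit clause [-3] forces x3=F; simplify:
  drop 3 from [-1, 3] -> [-1]
  satisfied 2 clause(s); 2 remain; assigned so far: [2, 3]
unit clause [-1] forces x1=F; simplify:
  drop 1 from [4, 1] -> [4]
  satisfied 1 clause(s); 1 remain; assigned so far: [1, 2, 3]
unit clause [4] forces x4=T; simplify:
  satisfied 1 clause(s); 0 remain; assigned so far: [1, 2, 3, 4]

Answer: 0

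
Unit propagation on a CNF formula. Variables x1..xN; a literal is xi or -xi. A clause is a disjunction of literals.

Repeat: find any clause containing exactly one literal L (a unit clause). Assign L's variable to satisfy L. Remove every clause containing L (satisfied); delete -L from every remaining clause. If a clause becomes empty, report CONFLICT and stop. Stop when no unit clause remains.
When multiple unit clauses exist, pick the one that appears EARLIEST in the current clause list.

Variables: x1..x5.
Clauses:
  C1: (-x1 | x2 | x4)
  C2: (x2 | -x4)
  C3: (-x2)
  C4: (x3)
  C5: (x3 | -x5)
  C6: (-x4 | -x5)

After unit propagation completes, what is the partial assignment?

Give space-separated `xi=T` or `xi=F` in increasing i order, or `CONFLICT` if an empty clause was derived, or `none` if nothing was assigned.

unit clause [-2] forces x2=F; simplify:
  drop 2 from [-1, 2, 4] -> [-1, 4]
  drop 2 from [2, -4] -> [-4]
  satisfied 1 clause(s); 5 remain; assigned so far: [2]
unit clause [-4] forces x4=F; simplify:
  drop 4 from [-1, 4] -> [-1]
  satisfied 2 clause(s); 3 remain; assigned so far: [2, 4]
unit clause [-1] forces x1=F; simplify:
  satisfied 1 clause(s); 2 remain; assigned so far: [1, 2, 4]
unit clause [3] forces x3=T; simplify:
  satisfied 2 clause(s); 0 remain; assigned so far: [1, 2, 3, 4]

Answer: x1=F x2=F x3=T x4=F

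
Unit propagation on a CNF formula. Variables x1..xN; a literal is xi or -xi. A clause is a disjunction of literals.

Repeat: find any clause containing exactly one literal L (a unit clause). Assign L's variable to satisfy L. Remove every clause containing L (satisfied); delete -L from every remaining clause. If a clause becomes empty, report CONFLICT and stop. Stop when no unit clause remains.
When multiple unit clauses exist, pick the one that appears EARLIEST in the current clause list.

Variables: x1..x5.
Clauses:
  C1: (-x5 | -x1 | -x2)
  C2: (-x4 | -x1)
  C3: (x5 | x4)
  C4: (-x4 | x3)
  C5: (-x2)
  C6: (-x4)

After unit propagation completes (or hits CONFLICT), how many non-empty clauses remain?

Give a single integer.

unit clause [-2] forces x2=F; simplify:
  satisfied 2 clause(s); 4 remain; assigned so far: [2]
unit clause [-4] forces x4=F; simplify:
  drop 4 from [5, 4] -> [5]
  satisfied 3 clause(s); 1 remain; assigned so far: [2, 4]
unit clause [5] forces x5=T; simplify:
  satisfied 1 clause(s); 0 remain; assigned so far: [2, 4, 5]

Answer: 0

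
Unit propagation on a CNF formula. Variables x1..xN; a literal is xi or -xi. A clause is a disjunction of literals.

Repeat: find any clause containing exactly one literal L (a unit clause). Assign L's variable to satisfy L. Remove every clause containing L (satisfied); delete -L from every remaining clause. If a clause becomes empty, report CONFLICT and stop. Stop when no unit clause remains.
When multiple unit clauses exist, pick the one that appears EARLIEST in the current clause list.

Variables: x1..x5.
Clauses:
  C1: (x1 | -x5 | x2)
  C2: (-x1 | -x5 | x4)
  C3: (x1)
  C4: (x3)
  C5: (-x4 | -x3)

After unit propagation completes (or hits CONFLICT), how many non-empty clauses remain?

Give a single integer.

Answer: 0

Derivation:
unit clause [1] forces x1=T; simplify:
  drop -1 from [-1, -5, 4] -> [-5, 4]
  satisfied 2 clause(s); 3 remain; assigned so far: [1]
unit clause [3] forces x3=T; simplify:
  drop -3 from [-4, -3] -> [-4]
  satisfied 1 clause(s); 2 remain; assigned so far: [1, 3]
unit clause [-4] forces x4=F; simplify:
  drop 4 from [-5, 4] -> [-5]
  satisfied 1 clause(s); 1 remain; assigned so far: [1, 3, 4]
unit clause [-5] forces x5=F; simplify:
  satisfied 1 clause(s); 0 remain; assigned so far: [1, 3, 4, 5]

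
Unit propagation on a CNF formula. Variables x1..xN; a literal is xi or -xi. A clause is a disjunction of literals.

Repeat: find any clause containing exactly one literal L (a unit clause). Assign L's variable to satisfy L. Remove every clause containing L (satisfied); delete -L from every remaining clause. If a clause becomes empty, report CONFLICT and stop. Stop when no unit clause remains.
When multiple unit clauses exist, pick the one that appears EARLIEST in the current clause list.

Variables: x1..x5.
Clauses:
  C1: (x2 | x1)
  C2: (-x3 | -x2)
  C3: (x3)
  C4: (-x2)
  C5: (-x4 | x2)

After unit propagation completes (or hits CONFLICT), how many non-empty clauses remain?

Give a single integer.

Answer: 0

Derivation:
unit clause [3] forces x3=T; simplify:
  drop -3 from [-3, -2] -> [-2]
  satisfied 1 clause(s); 4 remain; assigned so far: [3]
unit clause [-2] forces x2=F; simplify:
  drop 2 from [2, 1] -> [1]
  drop 2 from [-4, 2] -> [-4]
  satisfied 2 clause(s); 2 remain; assigned so far: [2, 3]
unit clause [1] forces x1=T; simplify:
  satisfied 1 clause(s); 1 remain; assigned so far: [1, 2, 3]
unit clause [-4] forces x4=F; simplify:
  satisfied 1 clause(s); 0 remain; assigned so far: [1, 2, 3, 4]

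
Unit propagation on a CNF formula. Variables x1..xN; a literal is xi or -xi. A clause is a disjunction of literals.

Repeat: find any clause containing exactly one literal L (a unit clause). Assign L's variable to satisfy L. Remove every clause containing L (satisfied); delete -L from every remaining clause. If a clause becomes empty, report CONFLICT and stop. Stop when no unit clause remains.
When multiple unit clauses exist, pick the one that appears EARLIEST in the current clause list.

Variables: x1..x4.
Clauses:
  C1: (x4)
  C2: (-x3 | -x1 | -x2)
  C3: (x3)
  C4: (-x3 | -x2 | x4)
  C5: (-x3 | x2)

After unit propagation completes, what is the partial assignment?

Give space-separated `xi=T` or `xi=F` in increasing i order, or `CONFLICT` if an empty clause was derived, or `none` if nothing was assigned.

unit clause [4] forces x4=T; simplify:
  satisfied 2 clause(s); 3 remain; assigned so far: [4]
unit clause [3] forces x3=T; simplify:
  drop -3 from [-3, -1, -2] -> [-1, -2]
  drop -3 from [-3, 2] -> [2]
  satisfied 1 clause(s); 2 remain; assigned so far: [3, 4]
unit clause [2] forces x2=T; simplify:
  drop -2 from [-1, -2] -> [-1]
  satisfied 1 clause(s); 1 remain; assigned so far: [2, 3, 4]
unit clause [-1] forces x1=F; simplify:
  satisfied 1 clause(s); 0 remain; assigned so far: [1, 2, 3, 4]

Answer: x1=F x2=T x3=T x4=T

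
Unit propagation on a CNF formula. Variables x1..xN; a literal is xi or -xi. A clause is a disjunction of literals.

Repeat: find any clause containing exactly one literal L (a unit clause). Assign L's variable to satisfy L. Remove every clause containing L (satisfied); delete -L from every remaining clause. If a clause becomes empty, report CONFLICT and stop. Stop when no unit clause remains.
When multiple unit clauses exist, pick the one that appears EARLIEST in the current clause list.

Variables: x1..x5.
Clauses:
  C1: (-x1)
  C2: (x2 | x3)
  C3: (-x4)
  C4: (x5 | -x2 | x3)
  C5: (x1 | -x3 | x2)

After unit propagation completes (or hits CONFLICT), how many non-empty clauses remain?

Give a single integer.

unit clause [-1] forces x1=F; simplify:
  drop 1 from [1, -3, 2] -> [-3, 2]
  satisfied 1 clause(s); 4 remain; assigned so far: [1]
unit clause [-4] forces x4=F; simplify:
  satisfied 1 clause(s); 3 remain; assigned so far: [1, 4]

Answer: 3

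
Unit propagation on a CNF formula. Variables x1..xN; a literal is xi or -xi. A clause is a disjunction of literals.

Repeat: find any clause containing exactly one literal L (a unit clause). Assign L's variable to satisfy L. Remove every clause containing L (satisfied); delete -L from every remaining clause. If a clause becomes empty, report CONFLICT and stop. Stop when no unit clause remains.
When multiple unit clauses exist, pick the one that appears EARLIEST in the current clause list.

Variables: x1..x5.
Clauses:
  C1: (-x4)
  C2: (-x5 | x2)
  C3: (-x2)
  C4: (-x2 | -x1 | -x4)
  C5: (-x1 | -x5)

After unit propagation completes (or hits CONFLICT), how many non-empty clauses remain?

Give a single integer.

Answer: 0

Derivation:
unit clause [-4] forces x4=F; simplify:
  satisfied 2 clause(s); 3 remain; assigned so far: [4]
unit clause [-2] forces x2=F; simplify:
  drop 2 from [-5, 2] -> [-5]
  satisfied 1 clause(s); 2 remain; assigned so far: [2, 4]
unit clause [-5] forces x5=F; simplify:
  satisfied 2 clause(s); 0 remain; assigned so far: [2, 4, 5]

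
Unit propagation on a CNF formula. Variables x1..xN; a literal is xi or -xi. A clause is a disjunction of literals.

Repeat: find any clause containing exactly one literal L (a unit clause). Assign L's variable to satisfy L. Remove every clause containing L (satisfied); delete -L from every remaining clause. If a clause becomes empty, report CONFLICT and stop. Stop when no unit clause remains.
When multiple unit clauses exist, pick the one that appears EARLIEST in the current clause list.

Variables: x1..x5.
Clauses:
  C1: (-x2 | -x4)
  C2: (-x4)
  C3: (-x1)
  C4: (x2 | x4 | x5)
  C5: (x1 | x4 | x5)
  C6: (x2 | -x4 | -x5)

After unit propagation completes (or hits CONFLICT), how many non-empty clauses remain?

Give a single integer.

unit clause [-4] forces x4=F; simplify:
  drop 4 from [2, 4, 5] -> [2, 5]
  drop 4 from [1, 4, 5] -> [1, 5]
  satisfied 3 clause(s); 3 remain; assigned so far: [4]
unit clause [-1] forces x1=F; simplify:
  drop 1 from [1, 5] -> [5]
  satisfied 1 clause(s); 2 remain; assigned so far: [1, 4]
unit clause [5] forces x5=T; simplify:
  satisfied 2 clause(s); 0 remain; assigned so far: [1, 4, 5]

Answer: 0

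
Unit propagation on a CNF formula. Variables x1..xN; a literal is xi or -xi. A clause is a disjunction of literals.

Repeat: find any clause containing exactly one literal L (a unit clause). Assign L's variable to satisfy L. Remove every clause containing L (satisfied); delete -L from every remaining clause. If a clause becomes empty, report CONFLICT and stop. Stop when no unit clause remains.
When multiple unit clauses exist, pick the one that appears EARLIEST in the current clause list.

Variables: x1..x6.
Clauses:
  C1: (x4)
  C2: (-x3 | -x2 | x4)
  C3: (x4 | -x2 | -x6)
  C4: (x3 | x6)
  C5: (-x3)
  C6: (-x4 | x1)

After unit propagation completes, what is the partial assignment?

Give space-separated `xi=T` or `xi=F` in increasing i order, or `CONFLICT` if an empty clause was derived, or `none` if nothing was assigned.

unit clause [4] forces x4=T; simplify:
  drop -4 from [-4, 1] -> [1]
  satisfied 3 clause(s); 3 remain; assigned so far: [4]
unit clause [-3] forces x3=F; simplify:
  drop 3 from [3, 6] -> [6]
  satisfied 1 clause(s); 2 remain; assigned so far: [3, 4]
unit clause [6] forces x6=T; simplify:
  satisfied 1 clause(s); 1 remain; assigned so far: [3, 4, 6]
unit clause [1] forces x1=T; simplify:
  satisfied 1 clause(s); 0 remain; assigned so far: [1, 3, 4, 6]

Answer: x1=T x3=F x4=T x6=T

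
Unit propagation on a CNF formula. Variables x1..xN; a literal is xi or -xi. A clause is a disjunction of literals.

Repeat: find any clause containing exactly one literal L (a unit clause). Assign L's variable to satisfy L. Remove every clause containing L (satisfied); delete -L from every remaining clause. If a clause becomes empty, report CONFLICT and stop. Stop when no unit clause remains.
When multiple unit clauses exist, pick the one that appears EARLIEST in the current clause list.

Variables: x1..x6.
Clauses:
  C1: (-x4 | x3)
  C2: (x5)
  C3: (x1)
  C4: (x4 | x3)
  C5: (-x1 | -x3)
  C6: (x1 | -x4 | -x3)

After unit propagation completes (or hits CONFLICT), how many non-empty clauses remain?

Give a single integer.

Answer: 0

Derivation:
unit clause [5] forces x5=T; simplify:
  satisfied 1 clause(s); 5 remain; assigned so far: [5]
unit clause [1] forces x1=T; simplify:
  drop -1 from [-1, -3] -> [-3]
  satisfied 2 clause(s); 3 remain; assigned so far: [1, 5]
unit clause [-3] forces x3=F; simplify:
  drop 3 from [-4, 3] -> [-4]
  drop 3 from [4, 3] -> [4]
  satisfied 1 clause(s); 2 remain; assigned so far: [1, 3, 5]
unit clause [-4] forces x4=F; simplify:
  drop 4 from [4] -> [] (empty!)
  satisfied 1 clause(s); 1 remain; assigned so far: [1, 3, 4, 5]
CONFLICT (empty clause)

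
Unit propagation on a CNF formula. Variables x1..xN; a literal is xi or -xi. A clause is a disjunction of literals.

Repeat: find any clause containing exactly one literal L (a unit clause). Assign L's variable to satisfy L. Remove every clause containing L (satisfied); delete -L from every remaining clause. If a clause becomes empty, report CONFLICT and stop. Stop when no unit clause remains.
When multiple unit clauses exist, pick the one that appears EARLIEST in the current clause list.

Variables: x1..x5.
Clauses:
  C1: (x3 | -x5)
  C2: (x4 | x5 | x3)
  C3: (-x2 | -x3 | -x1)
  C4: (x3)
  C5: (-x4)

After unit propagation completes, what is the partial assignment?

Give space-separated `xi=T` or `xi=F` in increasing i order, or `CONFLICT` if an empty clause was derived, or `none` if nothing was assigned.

unit clause [3] forces x3=T; simplify:
  drop -3 from [-2, -3, -1] -> [-2, -1]
  satisfied 3 clause(s); 2 remain; assigned so far: [3]
unit clause [-4] forces x4=F; simplify:
  satisfied 1 clause(s); 1 remain; assigned so far: [3, 4]

Answer: x3=T x4=F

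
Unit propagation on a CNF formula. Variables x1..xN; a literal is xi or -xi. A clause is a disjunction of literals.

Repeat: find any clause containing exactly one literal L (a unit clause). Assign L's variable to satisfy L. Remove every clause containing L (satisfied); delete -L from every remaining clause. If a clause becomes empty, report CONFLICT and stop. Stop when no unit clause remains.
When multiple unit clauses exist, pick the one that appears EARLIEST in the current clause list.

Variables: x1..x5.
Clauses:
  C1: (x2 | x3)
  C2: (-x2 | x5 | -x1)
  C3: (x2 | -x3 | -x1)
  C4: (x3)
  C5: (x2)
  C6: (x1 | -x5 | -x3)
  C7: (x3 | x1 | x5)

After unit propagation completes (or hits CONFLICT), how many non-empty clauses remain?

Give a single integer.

Answer: 2

Derivation:
unit clause [3] forces x3=T; simplify:
  drop -3 from [2, -3, -1] -> [2, -1]
  drop -3 from [1, -5, -3] -> [1, -5]
  satisfied 3 clause(s); 4 remain; assigned so far: [3]
unit clause [2] forces x2=T; simplify:
  drop -2 from [-2, 5, -1] -> [5, -1]
  satisfied 2 clause(s); 2 remain; assigned so far: [2, 3]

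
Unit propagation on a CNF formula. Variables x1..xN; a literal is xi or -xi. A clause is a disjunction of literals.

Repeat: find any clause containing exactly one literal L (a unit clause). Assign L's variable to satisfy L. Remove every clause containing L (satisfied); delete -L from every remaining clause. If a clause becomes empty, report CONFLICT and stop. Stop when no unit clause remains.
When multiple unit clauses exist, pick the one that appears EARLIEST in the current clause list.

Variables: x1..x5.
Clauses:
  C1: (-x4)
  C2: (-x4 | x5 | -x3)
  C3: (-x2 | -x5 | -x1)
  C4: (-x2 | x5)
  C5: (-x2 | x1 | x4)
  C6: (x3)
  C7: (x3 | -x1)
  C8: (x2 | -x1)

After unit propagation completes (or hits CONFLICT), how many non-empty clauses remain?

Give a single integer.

Answer: 4

Derivation:
unit clause [-4] forces x4=F; simplify:
  drop 4 from [-2, 1, 4] -> [-2, 1]
  satisfied 2 clause(s); 6 remain; assigned so far: [4]
unit clause [3] forces x3=T; simplify:
  satisfied 2 clause(s); 4 remain; assigned so far: [3, 4]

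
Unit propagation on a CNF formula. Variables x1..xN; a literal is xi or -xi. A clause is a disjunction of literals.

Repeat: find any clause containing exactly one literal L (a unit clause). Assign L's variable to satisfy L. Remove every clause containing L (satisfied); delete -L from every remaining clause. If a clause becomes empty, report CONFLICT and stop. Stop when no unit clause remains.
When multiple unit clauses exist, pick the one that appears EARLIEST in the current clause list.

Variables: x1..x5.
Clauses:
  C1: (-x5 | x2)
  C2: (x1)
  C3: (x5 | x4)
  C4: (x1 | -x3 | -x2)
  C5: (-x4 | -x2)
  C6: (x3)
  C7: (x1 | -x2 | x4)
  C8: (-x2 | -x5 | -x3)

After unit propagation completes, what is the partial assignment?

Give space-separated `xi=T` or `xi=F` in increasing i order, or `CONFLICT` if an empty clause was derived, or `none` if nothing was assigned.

Answer: x1=T x3=T

Derivation:
unit clause [1] forces x1=T; simplify:
  satisfied 3 clause(s); 5 remain; assigned so far: [1]
unit clause [3] forces x3=T; simplify:
  drop -3 from [-2, -5, -3] -> [-2, -5]
  satisfied 1 clause(s); 4 remain; assigned so far: [1, 3]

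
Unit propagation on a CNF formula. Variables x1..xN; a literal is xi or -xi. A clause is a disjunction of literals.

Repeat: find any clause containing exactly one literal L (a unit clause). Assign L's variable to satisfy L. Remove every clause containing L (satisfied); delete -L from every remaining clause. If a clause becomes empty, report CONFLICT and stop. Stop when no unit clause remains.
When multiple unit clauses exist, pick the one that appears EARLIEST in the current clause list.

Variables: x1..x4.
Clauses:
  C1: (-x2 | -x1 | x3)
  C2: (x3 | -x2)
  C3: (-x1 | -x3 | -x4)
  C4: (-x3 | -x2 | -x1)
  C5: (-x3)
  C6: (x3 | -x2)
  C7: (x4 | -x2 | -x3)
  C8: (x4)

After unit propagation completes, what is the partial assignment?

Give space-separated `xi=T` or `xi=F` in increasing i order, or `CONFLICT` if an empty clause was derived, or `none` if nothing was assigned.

Answer: x2=F x3=F x4=T

Derivation:
unit clause [-3] forces x3=F; simplify:
  drop 3 from [-2, -1, 3] -> [-2, -1]
  drop 3 from [3, -2] -> [-2]
  drop 3 from [3, -2] -> [-2]
  satisfied 4 clause(s); 4 remain; assigned so far: [3]
unit clause [-2] forces x2=F; simplify:
  satisfied 3 clause(s); 1 remain; assigned so far: [2, 3]
unit clause [4] forces x4=T; simplify:
  satisfied 1 clause(s); 0 remain; assigned so far: [2, 3, 4]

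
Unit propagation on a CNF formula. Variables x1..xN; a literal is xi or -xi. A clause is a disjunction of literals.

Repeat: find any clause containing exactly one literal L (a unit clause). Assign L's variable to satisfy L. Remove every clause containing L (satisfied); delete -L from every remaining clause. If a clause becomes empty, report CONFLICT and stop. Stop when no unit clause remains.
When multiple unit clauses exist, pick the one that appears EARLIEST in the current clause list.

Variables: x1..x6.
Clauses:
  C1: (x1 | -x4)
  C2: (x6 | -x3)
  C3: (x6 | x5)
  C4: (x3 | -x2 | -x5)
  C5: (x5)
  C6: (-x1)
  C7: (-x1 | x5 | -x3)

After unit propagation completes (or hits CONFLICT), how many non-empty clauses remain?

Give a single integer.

Answer: 2

Derivation:
unit clause [5] forces x5=T; simplify:
  drop -5 from [3, -2, -5] -> [3, -2]
  satisfied 3 clause(s); 4 remain; assigned so far: [5]
unit clause [-1] forces x1=F; simplify:
  drop 1 from [1, -4] -> [-4]
  satisfied 1 clause(s); 3 remain; assigned so far: [1, 5]
unit clause [-4] forces x4=F; simplify:
  satisfied 1 clause(s); 2 remain; assigned so far: [1, 4, 5]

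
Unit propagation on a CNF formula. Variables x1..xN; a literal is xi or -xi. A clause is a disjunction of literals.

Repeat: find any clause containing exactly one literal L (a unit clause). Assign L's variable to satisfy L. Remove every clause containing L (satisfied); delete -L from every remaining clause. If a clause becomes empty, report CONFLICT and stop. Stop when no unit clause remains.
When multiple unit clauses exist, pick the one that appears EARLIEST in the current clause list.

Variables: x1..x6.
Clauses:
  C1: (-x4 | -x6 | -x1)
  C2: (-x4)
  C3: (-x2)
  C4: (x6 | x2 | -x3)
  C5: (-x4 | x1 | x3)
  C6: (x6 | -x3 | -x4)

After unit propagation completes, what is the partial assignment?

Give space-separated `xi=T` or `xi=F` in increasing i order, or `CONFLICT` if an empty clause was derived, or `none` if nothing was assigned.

Answer: x2=F x4=F

Derivation:
unit clause [-4] forces x4=F; simplify:
  satisfied 4 clause(s); 2 remain; assigned so far: [4]
unit clause [-2] forces x2=F; simplify:
  drop 2 from [6, 2, -3] -> [6, -3]
  satisfied 1 clause(s); 1 remain; assigned so far: [2, 4]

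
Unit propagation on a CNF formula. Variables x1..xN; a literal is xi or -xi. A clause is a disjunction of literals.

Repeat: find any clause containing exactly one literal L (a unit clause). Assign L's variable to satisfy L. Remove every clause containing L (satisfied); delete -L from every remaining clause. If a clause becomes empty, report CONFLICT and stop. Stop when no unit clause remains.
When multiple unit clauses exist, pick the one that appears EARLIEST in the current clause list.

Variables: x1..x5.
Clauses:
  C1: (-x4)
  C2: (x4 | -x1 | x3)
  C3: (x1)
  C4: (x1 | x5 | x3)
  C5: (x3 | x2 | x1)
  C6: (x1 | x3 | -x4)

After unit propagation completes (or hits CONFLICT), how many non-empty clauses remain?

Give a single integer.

Answer: 0

Derivation:
unit clause [-4] forces x4=F; simplify:
  drop 4 from [4, -1, 3] -> [-1, 3]
  satisfied 2 clause(s); 4 remain; assigned so far: [4]
unit clause [1] forces x1=T; simplify:
  drop -1 from [-1, 3] -> [3]
  satisfied 3 clause(s); 1 remain; assigned so far: [1, 4]
unit clause [3] forces x3=T; simplify:
  satisfied 1 clause(s); 0 remain; assigned so far: [1, 3, 4]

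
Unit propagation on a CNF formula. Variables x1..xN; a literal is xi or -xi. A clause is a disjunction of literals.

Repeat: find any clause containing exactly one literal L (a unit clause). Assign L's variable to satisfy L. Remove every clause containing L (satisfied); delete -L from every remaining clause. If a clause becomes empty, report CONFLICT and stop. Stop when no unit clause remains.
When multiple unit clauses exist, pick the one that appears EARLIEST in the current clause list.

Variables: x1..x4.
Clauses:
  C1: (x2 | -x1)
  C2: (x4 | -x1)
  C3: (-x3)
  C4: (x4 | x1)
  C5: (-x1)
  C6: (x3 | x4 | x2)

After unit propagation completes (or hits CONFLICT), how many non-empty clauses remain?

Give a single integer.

unit clause [-3] forces x3=F; simplify:
  drop 3 from [3, 4, 2] -> [4, 2]
  satisfied 1 clause(s); 5 remain; assigned so far: [3]
unit clause [-1] forces x1=F; simplify:
  drop 1 from [4, 1] -> [4]
  satisfied 3 clause(s); 2 remain; assigned so far: [1, 3]
unit clause [4] forces x4=T; simplify:
  satisfied 2 clause(s); 0 remain; assigned so far: [1, 3, 4]

Answer: 0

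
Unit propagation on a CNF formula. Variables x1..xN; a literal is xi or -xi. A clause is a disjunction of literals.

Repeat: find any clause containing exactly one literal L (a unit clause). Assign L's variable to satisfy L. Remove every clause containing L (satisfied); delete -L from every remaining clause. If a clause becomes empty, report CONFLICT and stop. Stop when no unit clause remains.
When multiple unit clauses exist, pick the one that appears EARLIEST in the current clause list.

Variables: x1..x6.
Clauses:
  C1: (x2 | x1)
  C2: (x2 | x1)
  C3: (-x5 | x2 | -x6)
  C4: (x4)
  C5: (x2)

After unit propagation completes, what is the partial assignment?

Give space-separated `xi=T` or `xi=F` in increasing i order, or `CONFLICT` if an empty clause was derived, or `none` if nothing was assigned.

Answer: x2=T x4=T

Derivation:
unit clause [4] forces x4=T; simplify:
  satisfied 1 clause(s); 4 remain; assigned so far: [4]
unit clause [2] forces x2=T; simplify:
  satisfied 4 clause(s); 0 remain; assigned so far: [2, 4]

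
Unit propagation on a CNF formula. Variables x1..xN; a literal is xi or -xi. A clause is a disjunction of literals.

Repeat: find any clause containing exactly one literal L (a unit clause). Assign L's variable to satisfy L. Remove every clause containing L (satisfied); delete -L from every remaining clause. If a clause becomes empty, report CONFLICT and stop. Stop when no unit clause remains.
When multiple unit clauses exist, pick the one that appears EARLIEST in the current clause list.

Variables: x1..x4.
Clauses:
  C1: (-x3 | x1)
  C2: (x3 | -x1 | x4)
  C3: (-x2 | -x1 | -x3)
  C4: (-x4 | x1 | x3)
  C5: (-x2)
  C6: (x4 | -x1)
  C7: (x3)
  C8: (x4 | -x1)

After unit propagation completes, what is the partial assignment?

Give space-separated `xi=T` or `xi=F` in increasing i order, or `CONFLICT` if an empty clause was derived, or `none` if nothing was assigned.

unit clause [-2] forces x2=F; simplify:
  satisfied 2 clause(s); 6 remain; assigned so far: [2]
unit clause [3] forces x3=T; simplify:
  drop -3 from [-3, 1] -> [1]
  satisfied 3 clause(s); 3 remain; assigned so far: [2, 3]
unit clause [1] forces x1=T; simplify:
  drop -1 from [4, -1] -> [4]
  drop -1 from [4, -1] -> [4]
  satisfied 1 clause(s); 2 remain; assigned so far: [1, 2, 3]
unit clause [4] forces x4=T; simplify:
  satisfied 2 clause(s); 0 remain; assigned so far: [1, 2, 3, 4]

Answer: x1=T x2=F x3=T x4=T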